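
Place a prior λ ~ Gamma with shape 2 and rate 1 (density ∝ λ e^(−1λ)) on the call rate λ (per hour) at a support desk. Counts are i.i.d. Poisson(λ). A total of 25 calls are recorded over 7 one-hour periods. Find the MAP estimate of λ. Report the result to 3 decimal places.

λ̂_MAP = 3.250

Σxᵢ = 25, n = 7.
Posterior ∝ λe^(−1λ) · λ^25e^(−7λ) = λ^26e^(−8λ), i.e. Gamma(shape=27, rate=8).
The mode of a Gamma(a, b) with a ≥ 1 (shape–rate) is (a−1)/b = 26/8 ≈ 3.250.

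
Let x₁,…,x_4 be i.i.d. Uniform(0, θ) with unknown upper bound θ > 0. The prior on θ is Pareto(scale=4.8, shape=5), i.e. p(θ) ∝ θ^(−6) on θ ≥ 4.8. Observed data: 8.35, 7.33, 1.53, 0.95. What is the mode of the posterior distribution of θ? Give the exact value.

The Uniform(0, θ) likelihood is θ^(−n) for θ ≥ max(xᵢ), zero otherwise. Here max(xᵢ) = 8.35.
Posterior ∝ θ^(−6) · θ^(−4) = θ^(−10) on θ ≥ max(4.8, 8.35) = 8.35.
This density is strictly decreasing in θ, so the posterior mode lies at the lower boundary of the support.

θ̂_MAP = 8.35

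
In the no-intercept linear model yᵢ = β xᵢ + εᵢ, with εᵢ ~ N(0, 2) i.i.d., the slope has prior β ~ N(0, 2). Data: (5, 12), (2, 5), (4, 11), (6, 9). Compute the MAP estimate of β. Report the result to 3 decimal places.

β̂_MAP = 2.049

log p(β | y) = −Σ(yᵢ − βxᵢ)²/(2·2) − β²/(2·2) + const.
Setting the derivative to zero: Σxᵢ(yᵢ − βxᵢ)/2 − β/2 = 0, so β = Σxᵢyᵢ / (Σxᵢ² + σ²/τ²).
Σxᵢyᵢ = 5·12 + 2·5 + 4·11 + 6·9 = 168; Σxᵢ² = 81; σ²/τ² = 1.
β̂_MAP = 168 / (81 + 1) = 168/82 ≈ 2.049.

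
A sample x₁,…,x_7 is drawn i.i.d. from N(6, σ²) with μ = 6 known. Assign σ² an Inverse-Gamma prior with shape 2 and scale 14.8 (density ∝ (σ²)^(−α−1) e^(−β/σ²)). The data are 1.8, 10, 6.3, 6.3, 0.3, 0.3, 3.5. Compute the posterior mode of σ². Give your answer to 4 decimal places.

σ̂²_MAP = 10.3577

Sum of squared deviations about the known mean: SS = (1.8−6)² + (10−6)² + (6.3−6)² + (6.3−6)² + (0.3−6)² + (0.3−6)² + (3.5−6)² = 105.05.
The Normal likelihood contributes (σ²)^(−n/2) exp(−SS/(2σ²)), so the posterior is Inverse-Gamma(α + n/2, β + SS/2) = Inverse-Gamma(5.5, 67.325).
The mode of Inverse-Gamma(a, b) is b/(a+1) = 67.325/6.5 ≈ 10.3577.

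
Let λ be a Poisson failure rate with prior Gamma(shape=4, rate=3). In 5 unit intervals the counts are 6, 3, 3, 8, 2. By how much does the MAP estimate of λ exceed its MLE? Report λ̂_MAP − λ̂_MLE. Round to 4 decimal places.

Σxᵢ = 22. Posterior is Gamma(26, 8); MAP = (26−1)/8 = 25/8 ≈ 3.12500.
MLE = x̄ = 22/5 ≈ 4.40000.
Difference = 25/8 − 22/5 = -51/40 ≈ -1.2750.

MAP − MLE = -1.2750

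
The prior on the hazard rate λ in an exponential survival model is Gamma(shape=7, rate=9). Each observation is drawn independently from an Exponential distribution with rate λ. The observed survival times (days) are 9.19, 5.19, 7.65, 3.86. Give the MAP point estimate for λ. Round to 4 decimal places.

The Exponential(rate=λ) likelihood is ∝ λ^n e^(−λΣtᵢ). Here n = 4 and Σtᵢ = 9.19 + 5.19 + 7.65 + 3.86 = 25.89.
Posterior ∝ λ^6e^(−9λ) · λ^4e^(−25.89λ) = λ^10e^(−34.89λ), i.e. Gamma(11, 34.89).
Mode = (a−1)/b = 10/34.89 ≈ 0.2866.

λ̂_MAP = 0.2866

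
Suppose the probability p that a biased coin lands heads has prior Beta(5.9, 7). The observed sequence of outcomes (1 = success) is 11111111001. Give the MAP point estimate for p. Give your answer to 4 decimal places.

Prior: Beta(5.9, 7).
Data: 9 successes in 11 trials (from the sequence). The binomial likelihood contributes p^9(1−p)^2, so the posterior is Beta(5.9+9, 7+2) = Beta(14.9, 9).
For Beta(a, b) with a, b > 1 the mode is (a−1)/(a+b−2) = 13.9/21.9 ≈ 0.6347.

p̂_MAP = 0.6347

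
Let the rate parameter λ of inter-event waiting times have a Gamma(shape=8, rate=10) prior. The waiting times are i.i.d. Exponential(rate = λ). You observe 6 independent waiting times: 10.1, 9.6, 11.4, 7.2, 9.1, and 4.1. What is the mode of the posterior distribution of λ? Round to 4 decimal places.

The Exponential(rate=λ) likelihood is ∝ λ^n e^(−λΣtᵢ). Here n = 6 and Σtᵢ = 10.1 + 9.6 + 11.4 + 7.2 + 9.1 + 4.1 = 51.5.
Posterior ∝ λ^7e^(−10λ) · λ^6e^(−51.5λ) = λ^13e^(−61.5λ), i.e. Gamma(14, 61.5).
Mode = (a−1)/b = 13/61.5 ≈ 0.2114.

λ̂_MAP = 0.2114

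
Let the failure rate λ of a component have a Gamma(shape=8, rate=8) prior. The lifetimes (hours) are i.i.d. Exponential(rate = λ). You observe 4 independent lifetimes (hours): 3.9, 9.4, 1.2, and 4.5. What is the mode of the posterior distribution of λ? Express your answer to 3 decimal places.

The Exponential(rate=λ) likelihood is ∝ λ^n e^(−λΣtᵢ). Here n = 4 and Σtᵢ = 3.9 + 9.4 + 1.2 + 4.5 = 19.
Posterior ∝ λ^7e^(−8λ) · λ^4e^(−19λ) = λ^11e^(−27λ), i.e. Gamma(12, 27).
Mode = (a−1)/b = 11/27 ≈ 0.407.

λ̂_MAP = 0.407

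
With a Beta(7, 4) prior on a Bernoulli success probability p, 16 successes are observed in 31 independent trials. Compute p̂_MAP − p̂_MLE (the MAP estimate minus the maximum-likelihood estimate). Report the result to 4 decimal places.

Posterior is Beta(23, 19); MAP = (23−1)/(42−2) = 22/40 ≈ 0.55000.
MLE ignores the prior: p̂_MLE = k/n = 16/31 ≈ 0.51613.
Difference = 22/40 − 16/31 = 21/620 ≈ 0.0339.

MAP − MLE = 0.0339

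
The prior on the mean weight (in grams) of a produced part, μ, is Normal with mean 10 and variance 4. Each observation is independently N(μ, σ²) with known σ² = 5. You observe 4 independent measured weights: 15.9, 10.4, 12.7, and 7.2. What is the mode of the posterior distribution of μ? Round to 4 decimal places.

n = 4; x̄ = (15.9 + 10.4 + 12.7 + 7.2)/4 = 46.2/4 = 11.55.
For a Normal prior and Normal likelihood with known variance, the posterior is Normal; its mode equals its mean, the precision-weighted average.
Prior precision 1/σ₀² = 1/4 = 0.25; data precision n/σ² = 4/5 = 0.8.
μ̂ = (0.25·10 + 0.8·11.55) / (0.25 + 0.8) = 11.74/1.05 = 1174/105 ≈ 11.1810.

μ̂_MAP = 11.1810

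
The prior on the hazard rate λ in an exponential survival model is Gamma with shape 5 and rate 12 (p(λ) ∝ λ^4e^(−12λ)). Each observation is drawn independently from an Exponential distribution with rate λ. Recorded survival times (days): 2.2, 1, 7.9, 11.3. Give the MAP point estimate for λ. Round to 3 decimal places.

The Exponential(rate=λ) likelihood is ∝ λ^n e^(−λΣtᵢ). Here n = 4 and Σtᵢ = 2.2 + 1 + 7.9 + 11.3 = 22.4.
Posterior ∝ λ^4e^(−12λ) · λ^4e^(−22.4λ) = λ^8e^(−34.4λ), i.e. Gamma(9, 34.4).
Mode = (a−1)/b = 8/34.4 ≈ 0.233.

λ̂_MAP = 0.233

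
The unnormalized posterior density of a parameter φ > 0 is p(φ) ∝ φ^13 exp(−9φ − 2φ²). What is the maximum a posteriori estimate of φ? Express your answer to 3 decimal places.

ℓ'(φ) = 13/φ − 9 − 4φ. Setting this to zero and multiplying by φ: 4φ² + 9φ − 13 = 0.
φ = (−9 + √(9² + 4·4·13)) / (2·4) = (−9 + √289) / 8 = (−9 + 17)/8 = 1.
ℓ''(φ) = −13/φ² − 4 < 0, confirming a maximum.

φ̂_MAP = 1.000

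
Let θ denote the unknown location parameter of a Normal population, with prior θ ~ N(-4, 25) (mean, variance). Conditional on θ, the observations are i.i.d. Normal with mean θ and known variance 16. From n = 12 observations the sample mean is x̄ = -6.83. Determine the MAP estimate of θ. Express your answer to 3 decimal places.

n = 12, x̄ = -6.83.
For a Normal prior and Normal likelihood with known variance, the posterior is Normal; its mode equals its mean, the precision-weighted average.
Prior precision 1/σ₀² = 1/25 = 0.04; data precision n/σ² = 12/16 = 0.75.
θ̂ = (0.04·(-4) + 0.75·(-6.83)) / (0.04 + 0.75) = (-5.2825)/0.79 = -2113/316 ≈ -6.687.

θ̂_MAP = -6.687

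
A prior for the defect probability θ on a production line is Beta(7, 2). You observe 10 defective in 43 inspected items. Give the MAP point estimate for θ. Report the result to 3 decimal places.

Prior: Beta(7, 2).
Data: 10 successes in 43 trials. The binomial likelihood contributes θ^10(1−θ)^33, so the posterior is Beta(7+10, 2+33) = Beta(17, 35).
For Beta(a, b) with a, b > 1 the mode is (a−1)/(a+b−2) = 16/50 ≈ 0.320.

θ̂_MAP = 0.320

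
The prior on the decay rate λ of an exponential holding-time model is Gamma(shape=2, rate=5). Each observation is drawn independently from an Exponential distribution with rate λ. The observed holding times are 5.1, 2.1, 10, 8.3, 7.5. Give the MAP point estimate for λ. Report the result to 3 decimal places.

λ̂_MAP = 0.158

The Exponential(rate=λ) likelihood is ∝ λ^n e^(−λΣtᵢ). Here n = 5 and Σtᵢ = 5.1 + 2.1 + 10 + 8.3 + 7.5 = 33.
Posterior ∝ λe^(−5λ) · λ^5e^(−33λ) = λ^6e^(−38λ), i.e. Gamma(7, 38).
Mode = (a−1)/b = 6/38 ≈ 0.158.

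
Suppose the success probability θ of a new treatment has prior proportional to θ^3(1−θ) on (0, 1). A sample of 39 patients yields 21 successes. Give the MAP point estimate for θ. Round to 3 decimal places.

The prior density ∝ θ^3(1−θ)^1 is the kernel of Beta(4, 2).
Data: 21 successes in 39 trials. The binomial likelihood contributes θ^21(1−θ)^18, so the posterior is Beta(4+21, 2+18) = Beta(25, 20).
For Beta(a, b) with a, b > 1 the mode is (a−1)/(a+b−2) = 24/43 ≈ 0.558.

θ̂_MAP = 0.558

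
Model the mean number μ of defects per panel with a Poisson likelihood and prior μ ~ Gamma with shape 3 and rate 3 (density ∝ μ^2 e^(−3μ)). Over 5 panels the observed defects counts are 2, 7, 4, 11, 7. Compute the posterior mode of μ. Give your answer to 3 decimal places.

Σxᵢ = 2+7+4+11+7 = 31, with n = 5.
Posterior ∝ μ^2e^(−3μ) · μ^31e^(−5μ) = μ^33e^(−8μ), i.e. Gamma(shape=34, rate=8).
The mode of a Gamma(a, b) with a ≥ 1 (shape–rate) is (a−1)/b = 33/8 ≈ 4.125.

μ̂_MAP = 4.125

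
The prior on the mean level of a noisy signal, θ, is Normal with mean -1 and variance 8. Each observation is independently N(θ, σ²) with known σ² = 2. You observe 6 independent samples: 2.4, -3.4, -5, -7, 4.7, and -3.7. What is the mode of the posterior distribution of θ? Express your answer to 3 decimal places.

θ̂_MAP = -1.960

n = 6; x̄ = (2.4 + (-3.4) + (-5) + (-7) + 4.7 + (-3.7))/6 = -12/6 = -2.
For a Normal prior and Normal likelihood with known variance, the posterior is Normal; its mode equals its mean, the precision-weighted average.
Prior precision 1/σ₀² = 1/8 = 0.125; data precision n/σ² = 6/2 = 3.
θ̂ = (0.125·(-1) + 3·(-2)) / (0.125 + 3) = (-6.125)/3.125 = -1.960.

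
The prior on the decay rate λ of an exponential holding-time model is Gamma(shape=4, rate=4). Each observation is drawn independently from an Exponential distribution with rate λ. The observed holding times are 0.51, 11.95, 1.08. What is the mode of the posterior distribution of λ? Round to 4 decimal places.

The Exponential(rate=λ) likelihood is ∝ λ^n e^(−λΣtᵢ). Here n = 3 and Σtᵢ = 0.51 + 11.95 + 1.08 = 13.54.
Posterior ∝ λ^3e^(−4λ) · λ^3e^(−13.54λ) = λ^6e^(−17.54λ), i.e. Gamma(7, 17.54).
Mode = (a−1)/b = 6/17.54 ≈ 0.3421.

λ̂_MAP = 0.3421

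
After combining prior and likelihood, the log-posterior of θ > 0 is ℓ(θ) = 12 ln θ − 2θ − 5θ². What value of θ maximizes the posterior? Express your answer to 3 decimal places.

ℓ'(θ) = 12/θ − 2 − 10θ. Setting this to zero and multiplying by θ: 10θ² + 2θ − 12 = 0.
θ = (−2 + √(2² + 4·10·12)) / (2·10) = (−2 + √484) / 20 = (−2 + 22)/20 = 1.
ℓ''(θ) = −12/θ² − 10 < 0, confirming a maximum.

θ̂_MAP = 1.000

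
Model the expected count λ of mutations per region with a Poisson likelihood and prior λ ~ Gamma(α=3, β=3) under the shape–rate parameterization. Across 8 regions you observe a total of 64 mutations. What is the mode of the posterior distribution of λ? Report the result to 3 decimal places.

Σxᵢ = 64, n = 8.
Posterior ∝ λ^2e^(−3λ) · λ^64e^(−8λ) = λ^66e^(−11λ), i.e. Gamma(shape=67, rate=11).
The mode of a Gamma(a, b) with a ≥ 1 (shape–rate) is (a−1)/b = 66/11 ≈ 6.000.

λ̂_MAP = 6.000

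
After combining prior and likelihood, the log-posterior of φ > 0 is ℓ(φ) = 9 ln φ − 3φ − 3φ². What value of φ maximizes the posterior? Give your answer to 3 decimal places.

φ̂_MAP = 1.000

ℓ'(φ) = 9/φ − 3 − 6φ. Setting this to zero and multiplying by φ: 6φ² + 3φ − 9 = 0.
φ = (−3 + √(3² + 4·6·9)) / (2·6) = (−3 + √225) / 12 = (−3 + 15)/12 = 1.
ℓ''(φ) = −9/φ² − 6 < 0, confirming a maximum.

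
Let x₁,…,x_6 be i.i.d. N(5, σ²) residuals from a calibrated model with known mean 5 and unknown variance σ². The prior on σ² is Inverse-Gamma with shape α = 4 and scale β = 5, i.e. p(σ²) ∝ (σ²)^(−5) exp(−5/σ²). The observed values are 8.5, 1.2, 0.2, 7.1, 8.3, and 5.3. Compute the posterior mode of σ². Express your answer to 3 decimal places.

Sum of squared deviations about the known mean: SS = (8.5−5)² + (1.2−5)² + (0.2−5)² + (7.1−5)² + (8.3−5)² + (5.3−5)² = 65.12.
The Normal likelihood contributes (σ²)^(−n/2) exp(−SS/(2σ²)), so the posterior is Inverse-Gamma(α + n/2, β + SS/2) = Inverse-Gamma(7, 37.56).
The mode of Inverse-Gamma(a, b) is b/(a+1) = 37.56/8 ≈ 4.695.

σ̂²_MAP = 4.695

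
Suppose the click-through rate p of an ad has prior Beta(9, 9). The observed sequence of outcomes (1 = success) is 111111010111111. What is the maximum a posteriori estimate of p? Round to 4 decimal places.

Prior: Beta(9, 9).
Data: 13 successes in 15 trials (from the sequence). The binomial likelihood contributes p^13(1−p)^2, so the posterior is Beta(9+13, 9+2) = Beta(22, 11).
For Beta(a, b) with a, b > 1 the mode is (a−1)/(a+b−2) = 21/31 ≈ 0.6774.

p̂_MAP = 0.6774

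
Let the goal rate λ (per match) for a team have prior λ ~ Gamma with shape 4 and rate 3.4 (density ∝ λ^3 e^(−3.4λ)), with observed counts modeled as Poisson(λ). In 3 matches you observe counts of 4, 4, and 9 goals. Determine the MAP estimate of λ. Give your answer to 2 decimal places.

Σxᵢ = 4+4+9 = 17, with n = 3.
Posterior ∝ λ^3e^(−3.4λ) · λ^17e^(−3λ) = λ^20e^(−6.4λ), i.e. Gamma(shape=21, rate=6.4).
The mode of a Gamma(a, b) with a ≥ 1 (shape–rate) is (a−1)/b = 20/6.4 ≈ 3.13.

λ̂_MAP = 3.13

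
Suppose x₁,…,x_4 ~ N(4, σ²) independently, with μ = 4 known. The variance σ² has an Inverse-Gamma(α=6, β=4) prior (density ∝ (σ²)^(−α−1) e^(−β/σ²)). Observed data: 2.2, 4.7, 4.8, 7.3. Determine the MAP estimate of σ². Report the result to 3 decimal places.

σ̂²_MAP = 1.292

Sum of squared deviations about the known mean: SS = (2.2−4)² + (4.7−4)² + (4.8−4)² + (7.3−4)² = 15.26.
The Normal likelihood contributes (σ²)^(−n/2) exp(−SS/(2σ²)), so the posterior is Inverse-Gamma(α + n/2, β + SS/2) = Inverse-Gamma(8, 11.63).
The mode of Inverse-Gamma(a, b) is b/(a+1) = 11.63/9 ≈ 1.292.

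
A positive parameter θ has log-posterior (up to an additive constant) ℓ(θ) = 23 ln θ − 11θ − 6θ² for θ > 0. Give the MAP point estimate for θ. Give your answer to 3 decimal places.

ℓ'(θ) = 23/θ − 11 − 12θ. Setting this to zero and multiplying by θ: 12θ² + 11θ − 23 = 0.
θ = (−11 + √(11² + 4·12·23)) / (2·12) = (−11 + √1225) / 24 = (−11 + 35)/24 = 1.
ℓ''(θ) = −23/θ² − 12 < 0, confirming a maximum.

θ̂_MAP = 1.000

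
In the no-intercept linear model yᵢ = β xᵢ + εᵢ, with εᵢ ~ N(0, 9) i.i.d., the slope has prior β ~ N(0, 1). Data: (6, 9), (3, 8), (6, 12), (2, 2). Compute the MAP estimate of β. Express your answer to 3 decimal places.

log p(β | y) = −Σ(yᵢ − βxᵢ)²/(2·9) − β²/(2·1) + const.
Setting the derivative to zero: Σxᵢ(yᵢ − βxᵢ)/9 − β/1 = 0, so β = Σxᵢyᵢ / (Σxᵢ² + σ²/τ²).
Σxᵢyᵢ = 6·9 + 3·8 + 6·12 + 2·2 = 154; Σxᵢ² = 85; σ²/τ² = 9.
β̂_MAP = 154 / (85 + 9) = 154/94 ≈ 1.638.

β̂_MAP = 1.638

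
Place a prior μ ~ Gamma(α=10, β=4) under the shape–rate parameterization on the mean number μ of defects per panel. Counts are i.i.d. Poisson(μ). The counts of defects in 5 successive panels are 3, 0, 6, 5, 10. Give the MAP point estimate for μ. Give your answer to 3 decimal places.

μ̂_MAP = 3.667

Σxᵢ = 3+0+6+5+10 = 24, with n = 5.
Posterior ∝ μ^9e^(−4μ) · μ^24e^(−5μ) = μ^33e^(−9μ), i.e. Gamma(shape=34, rate=9).
The mode of a Gamma(a, b) with a ≥ 1 (shape–rate) is (a−1)/b = 33/9 ≈ 3.667.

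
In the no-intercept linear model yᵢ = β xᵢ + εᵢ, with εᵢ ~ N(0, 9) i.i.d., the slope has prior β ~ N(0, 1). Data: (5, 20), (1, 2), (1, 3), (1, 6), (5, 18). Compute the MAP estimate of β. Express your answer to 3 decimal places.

log p(β | y) = −Σ(yᵢ − βxᵢ)²/(2·9) − β²/(2·1) + const.
Setting the derivative to zero: Σxᵢ(yᵢ − βxᵢ)/9 − β/1 = 0, so β = Σxᵢyᵢ / (Σxᵢ² + σ²/τ²).
Σxᵢyᵢ = 5·20 + 1·2 + 1·3 + 1·6 + 5·18 = 201; Σxᵢ² = 53; σ²/τ² = 9.
β̂_MAP = 201 / (53 + 9) = 201/62 ≈ 3.242.

β̂_MAP = 3.242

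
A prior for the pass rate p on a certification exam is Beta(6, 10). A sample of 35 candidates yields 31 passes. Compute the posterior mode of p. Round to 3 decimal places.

Prior: Beta(6, 10).
Data: 31 successes in 35 trials. The binomial likelihood contributes p^31(1−p)^4, so the posterior is Beta(6+31, 10+4) = Beta(37, 14).
For Beta(a, b) with a, b > 1 the mode is (a−1)/(a+b−2) = 36/49 ≈ 0.735.

p̂_MAP = 0.735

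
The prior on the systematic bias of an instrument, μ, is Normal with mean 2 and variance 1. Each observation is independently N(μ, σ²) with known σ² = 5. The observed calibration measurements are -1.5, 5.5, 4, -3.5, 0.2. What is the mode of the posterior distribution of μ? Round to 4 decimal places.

n = 5; x̄ = ((-1.5) + 5.5 + 4 + (-3.5) + 0.2)/5 = 4.7/5 = 0.94.
For a Normal prior and Normal likelihood with known variance, the posterior is Normal; its mode equals its mean, the precision-weighted average.
Prior precision 1/σ₀² = 1/1 = 1; data precision n/σ² = 5/5 = 1.
μ̂ = (1·2 + 1·0.94) / (1 + 1) = 2.94/2 = 1.4700.

μ̂_MAP = 1.4700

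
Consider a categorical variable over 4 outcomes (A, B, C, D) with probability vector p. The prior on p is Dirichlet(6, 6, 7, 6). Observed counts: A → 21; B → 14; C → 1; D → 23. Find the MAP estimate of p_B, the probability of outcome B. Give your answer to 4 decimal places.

The posterior is Dirichlet(αᵢ + nᵢ) = Dirichlet(27, 20, 8, 29).
For a Dirichlet(a₁,…,a_K) with all aᵢ > 1, the mode has j-th component (aⱼ − 1)/(Σaᵢ − K).
Here Σaᵢ = 84 and K = 4, so p_B = (20 − 1)/(84 − 4) = 19/80 ≈ 0.2375.

MAP estimate of p_B = 0.2375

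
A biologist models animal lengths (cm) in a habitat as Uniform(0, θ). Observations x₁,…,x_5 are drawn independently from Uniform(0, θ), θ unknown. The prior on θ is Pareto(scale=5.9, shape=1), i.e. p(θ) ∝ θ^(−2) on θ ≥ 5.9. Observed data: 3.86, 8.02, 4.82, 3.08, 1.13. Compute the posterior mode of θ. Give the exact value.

θ̂_MAP = 8.02

The Uniform(0, θ) likelihood is θ^(−n) for θ ≥ max(xᵢ), zero otherwise. Here max(xᵢ) = 8.02.
Posterior ∝ θ^(−2) · θ^(−5) = θ^(−7) on θ ≥ max(5.9, 8.02) = 8.02.
This density is strictly decreasing in θ, so the posterior mode lies at the lower boundary of the support.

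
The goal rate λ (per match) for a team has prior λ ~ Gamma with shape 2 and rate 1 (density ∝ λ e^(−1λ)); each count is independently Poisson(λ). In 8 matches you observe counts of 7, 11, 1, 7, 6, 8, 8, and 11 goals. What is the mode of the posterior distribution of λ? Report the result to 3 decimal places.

λ̂_MAP = 6.667

Σxᵢ = 7+11+1+7+6+8+8+11 = 59, with n = 8.
Posterior ∝ λe^(−1λ) · λ^59e^(−8λ) = λ^60e^(−9λ), i.e. Gamma(shape=61, rate=9).
The mode of a Gamma(a, b) with a ≥ 1 (shape–rate) is (a−1)/b = 60/9 ≈ 6.667.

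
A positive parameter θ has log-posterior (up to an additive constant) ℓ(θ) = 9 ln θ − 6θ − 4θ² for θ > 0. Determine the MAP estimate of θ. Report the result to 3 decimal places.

θ̂_MAP = 0.750

ℓ'(θ) = 9/θ − 6 − 8θ. Setting this to zero and multiplying by θ: 8θ² + 6θ − 9 = 0.
θ = (−6 + √(6² + 4·8·9)) / (2·8) = (−6 + √324) / 16 = (−6 + 18)/16 = 3/4.
ℓ''(θ) = −9/θ² − 8 < 0, confirming a maximum.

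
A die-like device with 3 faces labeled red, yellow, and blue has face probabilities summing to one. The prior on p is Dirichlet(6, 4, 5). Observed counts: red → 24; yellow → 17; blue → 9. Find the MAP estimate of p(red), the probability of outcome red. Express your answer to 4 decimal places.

MAP estimate of p(red) = 0.4677

The posterior is Dirichlet(αᵢ + nᵢ) = Dirichlet(30, 21, 14).
For a Dirichlet(a₁,…,a_K) with all aᵢ > 1, the mode has j-th component (aⱼ − 1)/(Σaᵢ − K).
Here Σaᵢ = 65 and K = 3, so p(red) = (30 − 1)/(65 − 3) = 29/62 ≈ 0.4677.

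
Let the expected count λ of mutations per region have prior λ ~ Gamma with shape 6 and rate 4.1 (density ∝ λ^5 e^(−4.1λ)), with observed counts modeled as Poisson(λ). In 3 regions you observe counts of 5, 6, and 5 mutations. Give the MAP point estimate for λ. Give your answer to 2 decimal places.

λ̂_MAP = 2.96

Σxᵢ = 5+6+5 = 16, with n = 3.
Posterior ∝ λ^5e^(−4.1λ) · λ^16e^(−3λ) = λ^21e^(−7.1λ), i.e. Gamma(shape=22, rate=7.1).
The mode of a Gamma(a, b) with a ≥ 1 (shape–rate) is (a−1)/b = 21/7.1 ≈ 2.96.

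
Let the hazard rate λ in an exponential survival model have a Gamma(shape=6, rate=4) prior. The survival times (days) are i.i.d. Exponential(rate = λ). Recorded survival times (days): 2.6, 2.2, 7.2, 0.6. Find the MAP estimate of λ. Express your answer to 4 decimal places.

The Exponential(rate=λ) likelihood is ∝ λ^n e^(−λΣtᵢ). Here n = 4 and Σtᵢ = 2.6 + 2.2 + 7.2 + 0.6 = 12.6.
Posterior ∝ λ^5e^(−4λ) · λ^4e^(−12.6λ) = λ^9e^(−16.6λ), i.e. Gamma(10, 16.6).
Mode = (a−1)/b = 9/16.6 ≈ 0.5422.

λ̂_MAP = 0.5422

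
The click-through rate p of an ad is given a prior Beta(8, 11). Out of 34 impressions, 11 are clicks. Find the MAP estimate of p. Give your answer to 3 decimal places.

p̂_MAP = 0.353

Prior: Beta(8, 11).
Data: 11 successes in 34 trials. The binomial likelihood contributes p^11(1−p)^23, so the posterior is Beta(8+11, 11+23) = Beta(19, 34).
For Beta(a, b) with a, b > 1 the mode is (a−1)/(a+b−2) = 18/51 ≈ 0.353.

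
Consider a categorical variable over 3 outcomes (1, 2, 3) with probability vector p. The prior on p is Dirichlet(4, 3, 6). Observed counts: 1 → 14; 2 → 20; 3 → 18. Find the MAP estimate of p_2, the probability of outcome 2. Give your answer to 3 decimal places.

The posterior is Dirichlet(αᵢ + nᵢ) = Dirichlet(18, 23, 24).
For a Dirichlet(a₁,…,a_K) with all aᵢ > 1, the mode has j-th component (aⱼ − 1)/(Σaᵢ − K).
Here Σaᵢ = 65 and K = 3, so p_2 = (23 − 1)/(65 − 3) = 22/62 ≈ 0.355.

MAP estimate: 0.355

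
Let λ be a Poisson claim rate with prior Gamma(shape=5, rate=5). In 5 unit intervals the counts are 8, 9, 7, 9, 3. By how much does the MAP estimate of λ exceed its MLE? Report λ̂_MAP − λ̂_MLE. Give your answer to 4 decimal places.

MAP − MLE = -3.2000

Σxᵢ = 36. Posterior is Gamma(41, 10); MAP = (41−1)/10 = 40/10 ≈ 4.00000.
MLE = x̄ = 36/5 ≈ 7.20000.
Difference = 40/10 − 36/5 = -16/5 ≈ -3.2000.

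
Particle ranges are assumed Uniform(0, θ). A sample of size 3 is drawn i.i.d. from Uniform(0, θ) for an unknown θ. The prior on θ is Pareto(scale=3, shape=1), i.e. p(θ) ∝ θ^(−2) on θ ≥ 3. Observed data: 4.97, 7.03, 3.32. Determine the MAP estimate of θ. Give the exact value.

The Uniform(0, θ) likelihood is θ^(−n) for θ ≥ max(xᵢ), zero otherwise. Here max(xᵢ) = 7.03.
Posterior ∝ θ^(−2) · θ^(−3) = θ^(−5) on θ ≥ max(3, 7.03) = 7.03.
This density is strictly decreasing in θ, so the posterior mode lies at the lower boundary of the support.

θ̂_MAP = 7.03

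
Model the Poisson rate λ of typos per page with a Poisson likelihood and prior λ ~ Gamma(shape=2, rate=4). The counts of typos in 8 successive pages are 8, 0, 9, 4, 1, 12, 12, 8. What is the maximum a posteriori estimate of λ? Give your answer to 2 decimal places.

Σxᵢ = 8+0+9+4+1+12+12+8 = 54, with n = 8.
Posterior ∝ λe^(−4λ) · λ^54e^(−8λ) = λ^55e^(−12λ), i.e. Gamma(shape=56, rate=12).
The mode of a Gamma(a, b) with a ≥ 1 (shape–rate) is (a−1)/b = 55/12 ≈ 4.58.

λ̂_MAP = 4.58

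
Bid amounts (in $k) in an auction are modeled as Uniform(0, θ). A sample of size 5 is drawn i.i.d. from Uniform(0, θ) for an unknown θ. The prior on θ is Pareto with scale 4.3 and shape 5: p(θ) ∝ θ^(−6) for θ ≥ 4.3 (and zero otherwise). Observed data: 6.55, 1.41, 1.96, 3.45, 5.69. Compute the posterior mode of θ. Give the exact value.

θ̂_MAP = 6.55

The Uniform(0, θ) likelihood is θ^(−n) for θ ≥ max(xᵢ), zero otherwise. Here max(xᵢ) = 6.55.
Posterior ∝ θ^(−6) · θ^(−5) = θ^(−11) on θ ≥ max(4.3, 6.55) = 6.55.
This density is strictly decreasing in θ, so the posterior mode lies at the lower boundary of the support.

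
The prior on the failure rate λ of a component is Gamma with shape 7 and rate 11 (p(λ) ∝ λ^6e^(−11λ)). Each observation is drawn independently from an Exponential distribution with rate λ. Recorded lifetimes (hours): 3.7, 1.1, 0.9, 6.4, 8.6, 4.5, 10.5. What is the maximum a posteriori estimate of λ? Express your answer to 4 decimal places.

λ̂_MAP = 0.2784

The Exponential(rate=λ) likelihood is ∝ λ^n e^(−λΣtᵢ). Here n = 7 and Σtᵢ = 3.7 + 1.1 + 0.9 + 6.4 + 8.6 + 4.5 + 10.5 = 35.7.
Posterior ∝ λ^6e^(−11λ) · λ^7e^(−35.7λ) = λ^13e^(−46.7λ), i.e. Gamma(14, 46.7).
Mode = (a−1)/b = 13/46.7 ≈ 0.2784.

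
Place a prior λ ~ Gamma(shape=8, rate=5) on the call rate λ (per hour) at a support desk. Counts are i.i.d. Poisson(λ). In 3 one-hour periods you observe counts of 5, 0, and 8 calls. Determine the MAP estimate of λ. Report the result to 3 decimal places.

λ̂_MAP = 2.500

Σxᵢ = 5+0+8 = 13, with n = 3.
Posterior ∝ λ^7e^(−5λ) · λ^13e^(−3λ) = λ^20e^(−8λ), i.e. Gamma(shape=21, rate=8).
The mode of a Gamma(a, b) with a ≥ 1 (shape–rate) is (a−1)/b = 20/8 ≈ 2.500.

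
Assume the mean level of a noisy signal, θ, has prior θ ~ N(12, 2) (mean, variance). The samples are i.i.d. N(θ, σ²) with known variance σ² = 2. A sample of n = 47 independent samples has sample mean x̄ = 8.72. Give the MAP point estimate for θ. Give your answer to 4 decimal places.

n = 47, x̄ = 8.72.
For a Normal prior and Normal likelihood with known variance, the posterior is Normal; its mode equals its mean, the precision-weighted average.
Prior precision 1/σ₀² = 1/2 = 0.5; data precision n/σ² = 47/2 = 23.5.
θ̂ = (0.5·12 + 23.5·8.72) / (0.5 + 23.5) = 210.92/24 = 5273/600 ≈ 8.7883.

θ̂_MAP = 8.7883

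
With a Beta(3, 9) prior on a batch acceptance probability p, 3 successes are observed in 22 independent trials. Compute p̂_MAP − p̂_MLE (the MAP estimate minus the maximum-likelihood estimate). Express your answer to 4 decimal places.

MAP − MLE = 0.0199

Posterior is Beta(6, 28); MAP = (6−1)/(34−2) = 5/32 ≈ 0.15625.
MLE ignores the prior: p̂_MLE = k/n = 3/22 ≈ 0.13636.
Difference = 5/32 − 3/22 = 7/352 ≈ 0.0199.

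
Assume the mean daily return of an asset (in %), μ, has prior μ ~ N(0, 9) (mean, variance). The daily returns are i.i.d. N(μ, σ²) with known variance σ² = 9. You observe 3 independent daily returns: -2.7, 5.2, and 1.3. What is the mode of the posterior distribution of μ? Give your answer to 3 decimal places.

n = 3; x̄ = ((-2.7) + 5.2 + 1.3)/3 = 3.8/3 = 19/15 ≈ 1.2667.
For a Normal prior and Normal likelihood with known variance, the posterior is Normal; its mode equals its mean, the precision-weighted average.
Prior precision 1/σ₀² = 1/9; data precision n/σ² = 3/9 = 1/3.
μ̂ = ((1/9)·0 + (1/3)·(19/15)) / (1/9 + 1/3) = (19/45)/(4/9) = 0.950.

μ̂_MAP = 0.950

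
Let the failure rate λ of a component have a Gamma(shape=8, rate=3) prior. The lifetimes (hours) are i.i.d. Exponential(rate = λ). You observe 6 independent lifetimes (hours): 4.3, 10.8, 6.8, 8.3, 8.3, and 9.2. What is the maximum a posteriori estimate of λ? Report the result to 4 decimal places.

λ̂_MAP = 0.2564

The Exponential(rate=λ) likelihood is ∝ λ^n e^(−λΣtᵢ). Here n = 6 and Σtᵢ = 4.3 + 10.8 + 6.8 + 8.3 + 8.3 + 9.2 = 47.7.
Posterior ∝ λ^7e^(−3λ) · λ^6e^(−47.7λ) = λ^13e^(−50.7λ), i.e. Gamma(14, 50.7).
Mode = (a−1)/b = 13/50.7 ≈ 0.2564.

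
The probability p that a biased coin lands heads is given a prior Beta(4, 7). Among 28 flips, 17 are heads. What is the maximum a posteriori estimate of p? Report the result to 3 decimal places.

Prior: Beta(4, 7).
Data: 17 successes in 28 trials. The binomial likelihood contributes p^17(1−p)^11, so the posterior is Beta(4+17, 7+11) = Beta(21, 18).
For Beta(a, b) with a, b > 1 the mode is (a−1)/(a+b−2) = 20/37 ≈ 0.541.

p̂_MAP = 0.541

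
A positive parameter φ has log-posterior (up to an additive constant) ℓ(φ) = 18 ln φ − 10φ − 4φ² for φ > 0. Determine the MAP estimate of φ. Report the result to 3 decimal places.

ℓ'(φ) = 18/φ − 10 − 8φ. Setting this to zero and multiplying by φ: 8φ² + 10φ − 18 = 0.
φ = (−10 + √(10² + 4·8·18)) / (2·8) = (−10 + √676) / 16 = (−10 + 26)/16 = 1.
ℓ''(φ) = −18/φ² − 8 < 0, confirming a maximum.

φ̂_MAP = 1.000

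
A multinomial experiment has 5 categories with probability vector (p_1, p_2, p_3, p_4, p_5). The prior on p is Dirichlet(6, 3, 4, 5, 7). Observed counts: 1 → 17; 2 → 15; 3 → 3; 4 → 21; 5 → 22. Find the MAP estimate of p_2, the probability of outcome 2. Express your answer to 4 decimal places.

MAP estimate: 0.1735

The posterior is Dirichlet(αᵢ + nᵢ) = Dirichlet(23, 18, 7, 26, 29).
For a Dirichlet(a₁,…,a_K) with all aᵢ > 1, the mode has j-th component (aⱼ − 1)/(Σaᵢ − K).
Here Σaᵢ = 103 and K = 5, so p_2 = (18 − 1)/(103 − 5) = 17/98 ≈ 0.1735.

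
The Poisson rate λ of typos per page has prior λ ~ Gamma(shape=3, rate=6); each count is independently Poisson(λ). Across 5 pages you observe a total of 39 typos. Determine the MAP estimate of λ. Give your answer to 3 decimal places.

Σxᵢ = 39, n = 5.
Posterior ∝ λ^2e^(−6λ) · λ^39e^(−5λ) = λ^41e^(−11λ), i.e. Gamma(shape=42, rate=11).
The mode of a Gamma(a, b) with a ≥ 1 (shape–rate) is (a−1)/b = 41/11 ≈ 3.727.

λ̂_MAP = 3.727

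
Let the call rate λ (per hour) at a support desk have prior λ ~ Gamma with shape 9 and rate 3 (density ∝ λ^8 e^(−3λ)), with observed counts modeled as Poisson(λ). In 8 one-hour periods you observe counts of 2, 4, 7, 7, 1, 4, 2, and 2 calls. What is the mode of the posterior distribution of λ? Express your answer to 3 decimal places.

λ̂_MAP = 3.364

Σxᵢ = 2+4+7+7+1+4+2+2 = 29, with n = 8.
Posterior ∝ λ^8e^(−3λ) · λ^29e^(−8λ) = λ^37e^(−11λ), i.e. Gamma(shape=38, rate=11).
The mode of a Gamma(a, b) with a ≥ 1 (shape–rate) is (a−1)/b = 37/11 ≈ 3.364.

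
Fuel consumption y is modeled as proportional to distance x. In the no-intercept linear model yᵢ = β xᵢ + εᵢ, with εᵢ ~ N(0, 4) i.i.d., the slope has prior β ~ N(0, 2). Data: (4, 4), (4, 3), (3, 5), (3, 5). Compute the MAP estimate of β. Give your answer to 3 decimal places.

β̂_MAP = 1.115

log p(β | y) = −Σ(yᵢ − βxᵢ)²/(2·4) − β²/(2·2) + const.
Setting the derivative to zero: Σxᵢ(yᵢ − βxᵢ)/4 − β/2 = 0, so β = Σxᵢyᵢ / (Σxᵢ² + σ²/τ²).
Σxᵢyᵢ = 4·4 + 4·3 + 3·5 + 3·5 = 58; Σxᵢ² = 50; σ²/τ² = 2.
β̂_MAP = 58 / (50 + 2) = 58/52 ≈ 1.115.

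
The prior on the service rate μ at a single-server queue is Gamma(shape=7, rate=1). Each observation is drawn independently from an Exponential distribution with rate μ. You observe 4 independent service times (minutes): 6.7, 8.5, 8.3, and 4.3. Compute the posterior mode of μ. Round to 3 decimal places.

The Exponential(rate=μ) likelihood is ∝ μ^n e^(−μΣtᵢ). Here n = 4 and Σtᵢ = 6.7 + 8.5 + 8.3 + 4.3 = 27.8.
Posterior ∝ μ^6e^(−1μ) · μ^4e^(−27.8μ) = μ^10e^(−28.8μ), i.e. Gamma(11, 28.8).
Mode = (a−1)/b = 10/28.8 ≈ 0.347.

μ̂_MAP = 0.347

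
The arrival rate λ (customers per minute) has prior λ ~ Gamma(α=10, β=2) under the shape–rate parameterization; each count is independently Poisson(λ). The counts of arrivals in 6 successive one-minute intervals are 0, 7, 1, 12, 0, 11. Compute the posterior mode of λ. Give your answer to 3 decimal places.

Σxᵢ = 0+7+1+12+0+11 = 31, with n = 6.
Posterior ∝ λ^9e^(−2λ) · λ^31e^(−6λ) = λ^40e^(−8λ), i.e. Gamma(shape=41, rate=8).
The mode of a Gamma(a, b) with a ≥ 1 (shape–rate) is (a−1)/b = 40/8 ≈ 5.000.

λ̂_MAP = 5.000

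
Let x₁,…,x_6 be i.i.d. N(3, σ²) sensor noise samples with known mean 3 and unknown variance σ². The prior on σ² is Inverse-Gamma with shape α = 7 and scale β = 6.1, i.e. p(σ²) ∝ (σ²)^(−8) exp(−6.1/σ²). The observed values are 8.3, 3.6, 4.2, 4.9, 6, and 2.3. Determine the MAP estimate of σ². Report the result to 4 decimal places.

Sum of squared deviations about the known mean: SS = (8.3−3)² + (3.6−3)² + (4.2−3)² + (4.9−3)² + (6−3)² + (2.3−3)² = 42.99.
The Normal likelihood contributes (σ²)^(−n/2) exp(−SS/(2σ²)), so the posterior is Inverse-Gamma(α + n/2, β + SS/2) = Inverse-Gamma(10, 27.595).
The mode of Inverse-Gamma(a, b) is b/(a+1) = 27.595/11 ≈ 2.5086.

σ̂²_MAP = 2.5086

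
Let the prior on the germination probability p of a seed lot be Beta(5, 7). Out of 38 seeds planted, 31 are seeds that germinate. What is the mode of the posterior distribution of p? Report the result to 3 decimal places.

p̂_MAP = 0.729

Prior: Beta(5, 7).
Data: 31 successes in 38 trials. The binomial likelihood contributes p^31(1−p)^7, so the posterior is Beta(5+31, 7+7) = Beta(36, 14).
For Beta(a, b) with a, b > 1 the mode is (a−1)/(a+b−2) = 35/48 ≈ 0.729.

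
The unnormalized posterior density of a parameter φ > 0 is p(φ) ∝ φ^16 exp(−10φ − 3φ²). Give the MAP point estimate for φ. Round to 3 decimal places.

φ̂_MAP = 1.000

ℓ'(φ) = 16/φ − 10 − 6φ. Setting this to zero and multiplying by φ: 6φ² + 10φ − 16 = 0.
φ = (−10 + √(10² + 4·6·16)) / (2·6) = (−10 + √484) / 12 = (−10 + 22)/12 = 1.
ℓ''(φ) = −16/φ² − 6 < 0, confirming a maximum.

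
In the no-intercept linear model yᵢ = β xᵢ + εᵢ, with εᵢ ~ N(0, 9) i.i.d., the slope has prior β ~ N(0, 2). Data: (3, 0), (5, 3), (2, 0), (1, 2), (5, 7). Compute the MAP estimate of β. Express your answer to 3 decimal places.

log p(β | y) = −Σ(yᵢ − βxᵢ)²/(2·9) − β²/(2·2) + const.
Setting the derivative to zero: Σxᵢ(yᵢ − βxᵢ)/9 − β/2 = 0, so β = Σxᵢyᵢ / (Σxᵢ² + σ²/τ²).
Σxᵢyᵢ = 3·0 + 5·3 + 2·0 + 1·2 + 5·7 = 52; Σxᵢ² = 64; σ²/τ² = 4.5.
β̂_MAP = 52 / (64 + 4.5) = 52/68.5 ≈ 0.759.

β̂_MAP = 0.759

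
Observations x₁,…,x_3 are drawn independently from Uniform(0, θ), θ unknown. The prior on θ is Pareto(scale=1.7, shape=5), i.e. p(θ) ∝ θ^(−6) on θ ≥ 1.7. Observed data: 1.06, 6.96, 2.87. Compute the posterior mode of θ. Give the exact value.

θ̂_MAP = 6.96

The Uniform(0, θ) likelihood is θ^(−n) for θ ≥ max(xᵢ), zero otherwise. Here max(xᵢ) = 6.96.
Posterior ∝ θ^(−6) · θ^(−3) = θ^(−9) on θ ≥ max(1.7, 6.96) = 6.96.
This density is strictly decreasing in θ, so the posterior mode lies at the lower boundary of the support.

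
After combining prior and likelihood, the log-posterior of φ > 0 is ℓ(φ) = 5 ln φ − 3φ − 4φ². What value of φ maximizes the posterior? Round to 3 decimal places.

ℓ'(φ) = 5/φ − 3 − 8φ. Setting this to zero and multiplying by φ: 8φ² + 3φ − 5 = 0.
φ = (−3 + √(3² + 4·8·5)) / (2·8) = (−3 + √169) / 16 = (−3 + 13)/16 = 5/8.
ℓ''(φ) = −5/φ² − 8 < 0, confirming a maximum.

φ̂_MAP = 0.625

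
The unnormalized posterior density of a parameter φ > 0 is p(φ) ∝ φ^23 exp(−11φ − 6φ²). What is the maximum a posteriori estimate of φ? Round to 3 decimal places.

φ̂_MAP = 1.000

ℓ'(φ) = 23/φ − 11 − 12φ. Setting this to zero and multiplying by φ: 12φ² + 11φ − 23 = 0.
φ = (−11 + √(11² + 4·12·23)) / (2·12) = (−11 + √1225) / 24 = (−11 + 35)/24 = 1.
ℓ''(φ) = −23/φ² − 12 < 0, confirming a maximum.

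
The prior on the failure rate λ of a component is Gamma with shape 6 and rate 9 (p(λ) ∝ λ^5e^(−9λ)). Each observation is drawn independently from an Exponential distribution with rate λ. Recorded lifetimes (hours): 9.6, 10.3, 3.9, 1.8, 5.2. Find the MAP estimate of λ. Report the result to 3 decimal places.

The Exponential(rate=λ) likelihood is ∝ λ^n e^(−λΣtᵢ). Here n = 5 and Σtᵢ = 9.6 + 10.3 + 3.9 + 1.8 + 5.2 = 30.8.
Posterior ∝ λ^5e^(−9λ) · λ^5e^(−30.8λ) = λ^10e^(−39.8λ), i.e. Gamma(11, 39.8).
Mode = (a−1)/b = 10/39.8 ≈ 0.251.

λ̂_MAP = 0.251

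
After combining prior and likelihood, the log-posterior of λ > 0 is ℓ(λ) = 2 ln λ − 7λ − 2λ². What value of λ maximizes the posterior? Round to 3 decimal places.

λ̂_MAP = 0.250

ℓ'(λ) = 2/λ − 7 − 4λ. Setting this to zero and multiplying by λ: 4λ² + 7λ − 2 = 0.
λ = (−7 + √(7² + 4·4·2)) / (2·4) = (−7 + √81) / 8 = (−7 + 9)/8 = 1/4.
ℓ''(λ) = −2/λ² − 4 < 0, confirming a maximum.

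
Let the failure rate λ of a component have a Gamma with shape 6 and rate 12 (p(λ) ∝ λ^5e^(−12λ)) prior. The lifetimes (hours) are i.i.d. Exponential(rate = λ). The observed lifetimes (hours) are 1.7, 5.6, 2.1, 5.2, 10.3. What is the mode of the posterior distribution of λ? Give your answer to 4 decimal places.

λ̂_MAP = 0.2710

The Exponential(rate=λ) likelihood is ∝ λ^n e^(−λΣtᵢ). Here n = 5 and Σtᵢ = 1.7 + 5.6 + 2.1 + 5.2 + 10.3 = 24.9.
Posterior ∝ λ^5e^(−12λ) · λ^5e^(−24.9λ) = λ^10e^(−36.9λ), i.e. Gamma(11, 36.9).
Mode = (a−1)/b = 10/36.9 ≈ 0.2710.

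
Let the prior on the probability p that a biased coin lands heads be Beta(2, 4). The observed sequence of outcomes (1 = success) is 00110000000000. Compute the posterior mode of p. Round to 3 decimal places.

p̂_MAP = 0.167

Prior: Beta(2, 4).
Data: 2 successes in 14 trials (from the sequence). The binomial likelihood contributes p^2(1−p)^12, so the posterior is Beta(2+2, 4+12) = Beta(4, 16).
For Beta(a, b) with a, b > 1 the mode is (a−1)/(a+b−2) = 3/18 ≈ 0.167.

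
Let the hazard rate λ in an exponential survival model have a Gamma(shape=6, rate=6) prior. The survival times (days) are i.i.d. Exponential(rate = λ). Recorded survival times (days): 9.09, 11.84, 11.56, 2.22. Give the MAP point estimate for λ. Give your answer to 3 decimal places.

λ̂_MAP = 0.221

The Exponential(rate=λ) likelihood is ∝ λ^n e^(−λΣtᵢ). Here n = 4 and Σtᵢ = 9.09 + 11.84 + 11.56 + 2.22 = 34.71.
Posterior ∝ λ^5e^(−6λ) · λ^4e^(−34.71λ) = λ^9e^(−40.71λ), i.e. Gamma(10, 40.71).
Mode = (a−1)/b = 9/40.71 ≈ 0.221.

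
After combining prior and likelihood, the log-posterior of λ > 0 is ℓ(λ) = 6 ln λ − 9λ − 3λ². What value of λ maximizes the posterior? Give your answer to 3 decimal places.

λ̂_MAP = 0.500

ℓ'(λ) = 6/λ − 9 − 6λ. Setting this to zero and multiplying by λ: 6λ² + 9λ − 6 = 0.
λ = (−9 + √(9² + 4·6·6)) / (2·6) = (−9 + √225) / 12 = (−9 + 15)/12 = 1/2.
ℓ''(λ) = −6/λ² − 6 < 0, confirming a maximum.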